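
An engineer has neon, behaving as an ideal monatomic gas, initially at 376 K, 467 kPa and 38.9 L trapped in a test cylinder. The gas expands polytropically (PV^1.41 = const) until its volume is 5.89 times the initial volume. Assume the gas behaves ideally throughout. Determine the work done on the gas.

n = P₁V₁/(RT₁) = 467×38.9/(8.314×376) = 5.81 mol.
Polytropic n=1.41: T₂ = T₁(V₁/V₂)^(n−1) = 376×(0.170)^0.41 = 182 K; P₂ = P₁(V₁/V₂)^n = 38.3 kPa.
W = (P₁V₁−P₂V₂)/(n−1) = (467×38.9−38.3×229)/0.41 = 22900 J.
Work done on the gas = −W_by = -22900 J.

-22900 J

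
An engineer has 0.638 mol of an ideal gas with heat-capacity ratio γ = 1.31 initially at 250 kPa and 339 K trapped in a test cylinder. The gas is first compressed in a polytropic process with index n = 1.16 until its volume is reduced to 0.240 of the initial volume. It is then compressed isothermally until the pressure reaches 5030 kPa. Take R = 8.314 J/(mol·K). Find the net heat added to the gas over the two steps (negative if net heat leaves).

V₁ = nRT₁/P₁ = 0.638×8.314×339/250 = 7.19 L.
Step 1 — Polytropic n=1.16: T₂ = T₁(V₁/V₂)^(n−1) = 339×(4.17)^0.16 = 426 K; P₂ = P₁(V₁/V₂)^n = 1310 kPa.
W = (P₁V₁−P₂V₂)/(n−1) = (250×7.19−1310×1.73)/0.16 = -2880 J.
ΔU = nCvΔT = 0.638×26.8×(426−339) = 1490 J.
Q = ΔU + W = -1390 J.
State after step 1: P = 1310 kPa, V = 1.73 L, T = 426 K.
Step 2 — Isothermal: T stays 426 K; PV = const ⇒ V₂ = 0.449 L, P₂ = 5030 kPa.
ΔU = 0 (ideal gas, T constant).
W = nRT ln(V₂/V₁) = 0.638×8.314×426×ln(0.260) = -3040 J.
Q = ΔU + W = -3040 J.
Net over both steps: W = -5920 J, Q = -4440 J, ΔU = 1490 J.

-4440 J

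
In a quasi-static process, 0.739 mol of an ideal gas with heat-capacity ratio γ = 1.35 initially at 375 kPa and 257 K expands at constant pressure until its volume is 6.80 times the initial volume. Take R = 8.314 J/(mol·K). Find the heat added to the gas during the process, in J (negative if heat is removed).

35300 J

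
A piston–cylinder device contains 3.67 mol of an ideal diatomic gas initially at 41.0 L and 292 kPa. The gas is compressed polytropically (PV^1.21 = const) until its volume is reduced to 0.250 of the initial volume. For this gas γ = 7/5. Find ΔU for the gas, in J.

T₁ = P₁V₁/(nR) = 292×41.0/(3.67×8.314) = 392 K.
Polytropic n=1.21: T₂ = T₁(V₁/V₂)^(n−1) = 392×(4.00)^0.21 = 525 K; P₂ = P₁(V₁/V₂)^n = 1560 kPa.
For an ideal gas ΔU = nCvΔT with Cv = (5/2)R = 20.8 J/(mol·K).
ΔU = 3.67×20.8×(525−392) = 10100 J.

10100 J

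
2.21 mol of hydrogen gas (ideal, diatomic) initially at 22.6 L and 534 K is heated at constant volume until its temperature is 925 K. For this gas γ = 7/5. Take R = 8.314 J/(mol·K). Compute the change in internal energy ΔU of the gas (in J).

P₁ = nRT₁/V₁ = 2.21×8.314×534/22.6 = 434 kPa.
Isochoric: V stays 22.6 L; P/T = const ⇒ T₂ = 925 K, P₂ = 752 kPa.
For an ideal gas ΔU = nCvΔT with Cv = (5/2)R = 20.8 J/(mol·K).
ΔU = 2.21×20.8×(925−534) = 18000 J.

18000 J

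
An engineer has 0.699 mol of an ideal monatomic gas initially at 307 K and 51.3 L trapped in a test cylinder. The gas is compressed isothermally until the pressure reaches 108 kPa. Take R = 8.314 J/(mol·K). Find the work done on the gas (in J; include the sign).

2020 J

P₁ = nRT₁/V₁ = 0.699×8.314×307/51.3 = 34.8 kPa.
Isothermal: T stays 307 K; PV = const ⇒ V₂ = 16.5 L, P₂ = 108 kPa.
W = nRT ln(V₂/V₁) = 0.699×8.314×307×ln(0.322) = -2020 J.
Work done on the gas = −W_by = 2020 J.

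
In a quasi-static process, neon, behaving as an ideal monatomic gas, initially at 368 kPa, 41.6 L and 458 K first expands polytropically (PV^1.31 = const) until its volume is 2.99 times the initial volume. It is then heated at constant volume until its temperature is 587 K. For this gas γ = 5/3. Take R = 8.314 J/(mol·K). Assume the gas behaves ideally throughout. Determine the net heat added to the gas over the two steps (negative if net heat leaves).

20700 J

n = P₁V₁/(RT₁) = 368×41.6/(8.314×458) = 4.02 mol.
Step 1 — Polytropic n=1.31: T₂ = T₁(V₁/V₂)^(n−1) = 458×(0.334)^0.31 = 326 K; P₂ = P₁(V₁/V₂)^n = 87.6 kPa.
W = (P₁V₁−P₂V₂)/(n−1) = (368×41.6−87.6×124)/0.31 = 14200 J.
ΔU = nCvΔT = 4.02×12.5×(326−458) = -6610 J.
Q = ΔU + W = 7610 J.
State after step 1: P = 87.6 kPa, V = 124 L, T = 326 K.
Step 2 — Isochoric: V stays 124 L; P/T = const ⇒ T₂ = 587 K, P₂ = 158 kPa.
W = 0 (no volume change).
ΔU = nCvΔT = 4.02×12.5×(587−326) = 13100 J.
Q = ΔU = 13100 J.
Net over both steps: W = 14200 J, Q = 20700 J, ΔU = 6470 J.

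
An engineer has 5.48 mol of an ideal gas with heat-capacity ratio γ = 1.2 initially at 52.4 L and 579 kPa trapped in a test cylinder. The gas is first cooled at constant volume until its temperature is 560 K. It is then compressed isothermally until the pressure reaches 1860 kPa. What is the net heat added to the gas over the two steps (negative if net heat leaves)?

-58300 J

T₁ = P₁V₁/(nR) = 579×52.4/(5.48×8.314) = 666 K.
Step 1 — Isochoric: V stays 52.4 L; P/T = const ⇒ T₂ = 560 K, P₂ = 487 kPa.
W = 0 (no volume change).
ΔU = nCvΔT = 5.48×41.6×(560−666) = -24100 J.
Q = ΔU = -24100 J.
State after step 1: P = 487 kPa, V = 52.4 L, T = 560 K.
Step 2 — Isothermal: T stays 560 K; PV = const ⇒ V₂ = 13.7 L, P₂ = 1860 kPa.
ΔU = 0 (ideal gas, T constant).
W = nRT ln(V₂/V₁) = 5.48×8.314×560×ln(0.262) = -34200 J.
Q = ΔU + W = -34200 J.
Net over both steps: W = -34200 J, Q = -58300 J, ΔU = -24100 J.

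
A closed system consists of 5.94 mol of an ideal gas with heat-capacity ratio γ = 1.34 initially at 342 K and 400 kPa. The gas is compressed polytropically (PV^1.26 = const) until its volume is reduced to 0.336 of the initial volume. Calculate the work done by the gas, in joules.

-21300 J

V₁ = nRT₁/P₁ = 5.94×8.314×342/400 = 42.2 L.
Polytropic n=1.26: T₂ = T₁(V₁/V₂)^(n−1) = 342×(2.98)^0.26 = 454 K; P₂ = P₁(V₁/V₂)^n = 1580 kPa.
W = (P₁V₁−P₂V₂)/(n−1) = (400×42.2−1580×14.2)/0.26 = -21300 J.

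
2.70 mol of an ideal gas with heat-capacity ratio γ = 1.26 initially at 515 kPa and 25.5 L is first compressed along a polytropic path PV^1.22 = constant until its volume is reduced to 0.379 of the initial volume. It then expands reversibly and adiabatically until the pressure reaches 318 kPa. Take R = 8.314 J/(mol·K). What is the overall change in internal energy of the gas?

-6170 J

T₁ = P₁V₁/(nR) = 515×25.5/(2.70×8.314) = 585 K.
Step 1 — Polytropic n=1.22: T₂ = T₁(V₁/V₂)^(n−1) = 585×(2.64)^0.22 = 724 K; P₂ = P₁(V₁/V₂)^n = 1680 kPa.
W = (P₁V₁−P₂V₂)/(n−1) = (515×25.5−1680×9.66)/0.22 = -14200 J.
ΔU = nCvΔT = 2.70×32.0×(724−585) = 12000 J.
Q = ΔU + W = -2190 J.
State after step 1: P = 1680 kPa, V = 9.66 L, T = 724 K.
Step 2 — Adiabatic: T₂/T₁ = (P₂/P₁)^((γ−1)/γ) ⇒ T₂ = 724×(0.189)^0.206 = 514 K; V₂ = 36.3 L.
ΔU = nCvΔT = 2.70×32.0×(514−724) = -18200 J.
Q = 0 for an adiabatic process, so W = −ΔU = 18200 J.
Net over both steps: W = 3980 J, Q = -2190 J, ΔU = -6170 J.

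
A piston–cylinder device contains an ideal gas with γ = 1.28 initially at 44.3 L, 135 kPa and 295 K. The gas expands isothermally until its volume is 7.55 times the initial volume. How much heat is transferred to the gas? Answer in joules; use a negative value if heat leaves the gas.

n = P₁V₁/(RT₁) = 135×44.3/(8.314×295) = 2.44 mol.
Isothermal: T stays 295 K; PV = const ⇒ V₂ = 334 L, P₂ = 17.9 kPa.
ΔU = 0 (ideal gas, T constant).
W = nRT ln(V₂/V₁) = 2.44×8.314×295×ln(7.55) = 12100 J.
Q = ΔU + W = 12100 J.

12100 J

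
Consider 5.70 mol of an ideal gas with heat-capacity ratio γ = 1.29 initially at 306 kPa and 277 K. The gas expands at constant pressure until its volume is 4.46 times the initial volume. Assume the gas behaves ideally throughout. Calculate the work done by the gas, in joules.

V₁ = nRT₁/P₁ = 5.70×8.314×277/306 = 42.9 L.
Isobaric: P stays 306 kPa; V/T = const ⇒ T₂ = 1240 K, V₂ = 191 L.
W = PΔV = 306×(191−42.9) kPa·L = 45400 J.

45400 J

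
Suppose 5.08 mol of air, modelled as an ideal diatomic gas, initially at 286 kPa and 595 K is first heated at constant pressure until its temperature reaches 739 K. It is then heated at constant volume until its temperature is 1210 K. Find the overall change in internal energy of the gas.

V₁ = nRT₁/P₁ = 5.08×8.314×595/286 = 87.9 L.
Step 1 — Isobaric: P stays 286 kPa; V/T = const ⇒ T₂ = 739 K, V₂ = 109 L.
W = PΔV = 286×(109−87.9) kPa·L = 6080 J.
ΔU = nCvΔT = 5.08×20.8×(739−595) = 15200 J.
Q = ΔU + W = nCpΔT = 21300 J.
State after step 1: P = 286 kPa, V = 109 L, T = 739 K.
Step 2 — Isochoric: V stays 109 L; P/T = const ⇒ T₂ = 1210 K, P₂ = 468 kPa.
W = 0 (no volume change).
ΔU = nCvΔT = 5.08×20.8×(1210−739) = 49700 J.
Q = ΔU = 49700 J.
Net over both steps: W = 6080 J, Q = 71000 J, ΔU = 64900 J.

64900 J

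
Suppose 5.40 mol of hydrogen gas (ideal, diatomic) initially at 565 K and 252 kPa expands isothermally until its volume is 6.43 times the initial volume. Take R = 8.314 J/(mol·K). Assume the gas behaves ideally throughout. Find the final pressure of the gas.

V₁ = nRT₁/P₁ = 5.40×8.314×565/252 = 101 L.
Isothermal: T stays 565 K; PV = const ⇒ V₂ = 647 L, P₂ = 39.2 kPa.

39.2 kPa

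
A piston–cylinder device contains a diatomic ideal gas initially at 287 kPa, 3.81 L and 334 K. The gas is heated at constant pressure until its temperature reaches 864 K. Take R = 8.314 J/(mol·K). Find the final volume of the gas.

9.86 L

Isobaric: P stays 287 kPa; V/T = const ⇒ T₂ = 864 K, V₂ = 9.86 L.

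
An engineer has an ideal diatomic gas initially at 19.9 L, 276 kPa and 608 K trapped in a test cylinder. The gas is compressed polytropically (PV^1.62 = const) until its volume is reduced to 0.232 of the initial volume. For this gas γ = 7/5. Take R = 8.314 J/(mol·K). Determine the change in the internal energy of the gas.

n = P₁V₁/(RT₁) = 276×19.9/(8.314×608) = 1.09 mol.
Polytropic n=1.62: T₂ = T₁(V₁/V₂)^(n−1) = 608×(4.31)^0.62 = 1500 K; P₂ = P₁(V₁/V₂)^n = 2940 kPa.
For an ideal gas ΔU = nCvΔT with Cv = (5/2)R = 20.8 J/(mol·K).
ΔU = 1.09×20.8×(1500−608) = 20200 J.

20200 J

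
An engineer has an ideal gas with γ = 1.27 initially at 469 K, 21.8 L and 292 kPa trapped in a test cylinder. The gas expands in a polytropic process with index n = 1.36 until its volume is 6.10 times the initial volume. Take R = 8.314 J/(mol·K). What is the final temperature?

245 K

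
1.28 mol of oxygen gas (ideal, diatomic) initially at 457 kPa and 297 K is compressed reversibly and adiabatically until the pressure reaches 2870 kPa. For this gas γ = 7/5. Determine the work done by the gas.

-5460 J

V₁ = nRT₁/P₁ = 1.28×8.314×297/457 = 6.92 L.
Adiabatic: T₂/T₁ = (P₂/P₁)^((γ−1)/γ) ⇒ T₂ = 297×(6.28)^0.286 = 502 K; V₂ = 1.86 L.
ΔU = nCvΔT = 1.28×20.8×(502−297) = 5460 J.
Q = 0 for an adiabatic process, so W = −ΔU = -5460 J.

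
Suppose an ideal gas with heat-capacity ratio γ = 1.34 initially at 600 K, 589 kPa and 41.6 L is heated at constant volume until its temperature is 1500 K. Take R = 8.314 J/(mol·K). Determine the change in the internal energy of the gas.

n = P₁V₁/(RT₁) = 589×41.6/(8.314×600) = 4.91 mol.
Isochoric: V stays 41.6 L; P/T = const ⇒ T₂ = 1500 K, P₂ = 1470 kPa.
For an ideal gas ΔU = nCvΔT with Cv = R/(γ−1) = 24.5 J/(mol·K).
ΔU = 4.91×24.5×(1500−600) = 108000 J.

108000 J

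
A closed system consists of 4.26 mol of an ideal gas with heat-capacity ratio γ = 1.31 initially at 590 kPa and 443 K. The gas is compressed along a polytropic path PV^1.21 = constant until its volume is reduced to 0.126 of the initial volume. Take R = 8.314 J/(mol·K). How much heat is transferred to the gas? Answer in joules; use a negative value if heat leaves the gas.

-13100 J

V₁ = nRT₁/P₁ = 4.26×8.314×443/590 = 26.6 L.
Polytropic n=1.21: T₂ = T₁(V₁/V₂)^(n−1) = 443×(7.94)^0.21 = 684 K; P₂ = P₁(V₁/V₂)^n = 7230 kPa.
W = (P₁V₁−P₂V₂)/(n−1) = (590×26.6−7230×3.35)/0.21 = -40700 J.
ΔU = nCvΔT = 4.26×26.8×(684−443) = 27600 J.
Q = ΔU + W = -13100 J.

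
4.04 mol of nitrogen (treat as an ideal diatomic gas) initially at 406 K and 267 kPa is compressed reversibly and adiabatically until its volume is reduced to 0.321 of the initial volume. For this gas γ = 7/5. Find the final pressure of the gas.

1310 kPa

V₁ = nRT₁/P₁ = 4.04×8.314×406/267 = 51.1 L.
Adiabatic: TV^(γ−1) = const ⇒ T₂ = 406×(3.12)^0.400 = 640 K; PV^γ = const ⇒ P₂ = 1310 kPa.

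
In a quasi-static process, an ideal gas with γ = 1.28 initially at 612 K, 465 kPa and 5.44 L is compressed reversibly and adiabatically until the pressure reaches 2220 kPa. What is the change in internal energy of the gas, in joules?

3680 J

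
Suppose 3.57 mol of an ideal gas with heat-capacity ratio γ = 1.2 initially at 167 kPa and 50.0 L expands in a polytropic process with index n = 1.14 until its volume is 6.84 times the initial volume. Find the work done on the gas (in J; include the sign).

T₁ = P₁V₁/(nR) = 167×50.0/(3.57×8.314) = 281 K.
Polytropic n=1.14: T₂ = T₁(V₁/V₂)^(n−1) = 281×(0.146)^0.14 = 215 K; P₂ = P₁(V₁/V₂)^n = 18.7 kPa.
W = (P₁V₁−P₂V₂)/(n−1) = (167×50.0−18.7×342)/0.14 = 14100 J.
Work done on the gas = −W_by = -14100 J.

-14100 J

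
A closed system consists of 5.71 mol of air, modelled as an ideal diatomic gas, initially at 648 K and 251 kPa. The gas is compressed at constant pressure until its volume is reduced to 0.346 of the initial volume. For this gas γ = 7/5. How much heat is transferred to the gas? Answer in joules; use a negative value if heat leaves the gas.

-70400 J

V₁ = nRT₁/P₁ = 5.71×8.314×648/251 = 123 L.
Isobaric: P stays 251 kPa; V/T = const ⇒ T₂ = 224 K, V₂ = 42.4 L.
W = PΔV = 251×(42.4−123) kPa·L = -20100 J.
ΔU = nCvΔT = 5.71×20.8×(224−648) = -50300 J.
Q = ΔU + W = nCpΔT = -70400 J.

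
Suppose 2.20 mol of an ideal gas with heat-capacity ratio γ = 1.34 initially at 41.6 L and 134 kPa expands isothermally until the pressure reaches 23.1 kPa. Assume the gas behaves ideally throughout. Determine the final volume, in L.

241 L

T₁ = P₁V₁/(nR) = 134×41.6/(2.20×8.314) = 305 K.
Isothermal: T stays 305 K; PV = const ⇒ V₂ = 241 L, P₂ = 23.1 kPa.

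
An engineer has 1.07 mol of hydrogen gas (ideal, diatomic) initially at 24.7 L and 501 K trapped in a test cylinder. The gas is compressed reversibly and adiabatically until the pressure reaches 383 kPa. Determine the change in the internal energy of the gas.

P₁ = nRT₁/V₁ = 1.07×8.314×501/24.7 = 180 kPa.
Adiabatic: T₂/T₁ = (P₂/P₁)^((γ−1)/γ) ⇒ T₂ = 501×(2.12)^0.286 = 621 K; V₂ = 14.4 L.
For an ideal gas ΔU = nCvΔT with Cv = (5/2)R = 20.8 J/(mol·K).
ΔU = 1.07×20.8×(621−501) = 2670 J.

2670 J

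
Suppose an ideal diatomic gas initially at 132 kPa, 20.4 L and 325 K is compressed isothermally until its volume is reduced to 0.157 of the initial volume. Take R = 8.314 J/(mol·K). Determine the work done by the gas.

n = P₁V₁/(RT₁) = 132×20.4/(8.314×325) = 0.997 mol.
Isothermal: T stays 325 K; PV = const ⇒ V₂ = 3.20 L, P₂ = 841 kPa.
W = nRT ln(V₂/V₁) = 0.997×8.314×325×ln(0.157) = -4990 J.

-4990 J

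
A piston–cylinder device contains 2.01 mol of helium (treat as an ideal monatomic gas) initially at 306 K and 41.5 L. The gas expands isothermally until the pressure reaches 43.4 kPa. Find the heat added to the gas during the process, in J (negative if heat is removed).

P₁ = nRT₁/V₁ = 2.01×8.314×306/41.5 = 123 kPa.
Isothermal: T stays 306 K; PV = const ⇒ V₂ = 118 L, P₂ = 43.4 kPa.
ΔU = 0 (ideal gas, T constant).
W = nRT ln(V₂/V₁) = 2.01×8.314×306×ln(2.84) = 5340 J.
Q = ΔU + W = 5340 J.

5340 J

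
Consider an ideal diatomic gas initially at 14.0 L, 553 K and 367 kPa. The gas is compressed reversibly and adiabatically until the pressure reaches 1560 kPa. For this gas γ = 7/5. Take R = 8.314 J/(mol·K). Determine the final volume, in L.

4.98 L

Adiabatic: T₂/T₁ = (P₂/P₁)^((γ−1)/γ) ⇒ T₂ = 553×(4.25)^0.286 = 836 K; V₂ = 4.98 L.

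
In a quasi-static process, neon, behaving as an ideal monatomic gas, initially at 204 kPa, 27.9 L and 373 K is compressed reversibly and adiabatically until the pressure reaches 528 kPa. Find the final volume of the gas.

15.8 L

Adiabatic: T₂/T₁ = (P₂/P₁)^((γ−1)/γ) ⇒ T₂ = 373×(2.59)^0.400 = 546 K; V₂ = 15.8 L.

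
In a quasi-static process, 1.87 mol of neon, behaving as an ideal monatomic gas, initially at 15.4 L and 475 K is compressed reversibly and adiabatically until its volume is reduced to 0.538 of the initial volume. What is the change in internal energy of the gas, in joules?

P₁ = nRT₁/V₁ = 1.87×8.314×475/15.4 = 480 kPa.
Adiabatic: TV^(γ−1) = const ⇒ T₂ = 475×(1.86)^0.667 = 718 K; PV^γ = const ⇒ P₂ = 1350 kPa.
For an ideal gas ΔU = nCvΔT with Cv = (3/2)R = 12.5 J/(mol·K).
ΔU = 1.87×12.5×(718−475) = 5670 J.

5670 J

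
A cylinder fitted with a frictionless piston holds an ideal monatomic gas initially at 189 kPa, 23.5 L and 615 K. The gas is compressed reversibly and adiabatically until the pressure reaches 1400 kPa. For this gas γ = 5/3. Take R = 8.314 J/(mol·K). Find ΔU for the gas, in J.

n = P₁V₁/(RT₁) = 189×23.5/(8.314×615) = 0.869 mol.
Adiabatic: T₂/T₁ = (P₂/P₁)^((γ−1)/γ) ⇒ T₂ = 615×(7.41)^0.400 = 1370 K; V₂ = 7.07 L.
For an ideal gas ΔU = nCvΔT with Cv = (3/2)R = 12.5 J/(mol·K).
ΔU = 0.869×12.5×(1370−615) = 8180 J.

8180 J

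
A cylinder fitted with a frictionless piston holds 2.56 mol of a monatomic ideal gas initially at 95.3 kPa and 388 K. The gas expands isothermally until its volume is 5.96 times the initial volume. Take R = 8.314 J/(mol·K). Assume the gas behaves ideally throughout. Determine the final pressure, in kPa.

V₁ = nRT₁/P₁ = 2.56×8.314×388/95.3 = 86.7 L.
Isothermal: T stays 388 K; PV = const ⇒ V₂ = 516 L, P₂ = 16.0 kPa.

16.0 kPa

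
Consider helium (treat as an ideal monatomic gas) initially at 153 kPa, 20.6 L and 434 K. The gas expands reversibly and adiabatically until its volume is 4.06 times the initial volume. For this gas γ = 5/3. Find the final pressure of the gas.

Adiabatic: TV^(γ−1) = const ⇒ T₂ = 434×(0.246)^0.667 = 171 K; PV^γ = const ⇒ P₂ = 14.8 kPa.

14.8 kPa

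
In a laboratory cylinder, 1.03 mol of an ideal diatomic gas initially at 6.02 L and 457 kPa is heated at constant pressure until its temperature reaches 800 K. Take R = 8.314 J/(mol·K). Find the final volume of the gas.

T₁ = P₁V₁/(nR) = 457×6.02/(1.03×8.314) = 321 K.
Isobaric: P stays 457 kPa; V/T = const ⇒ T₂ = 800 K, V₂ = 15.0 L.

15.0 L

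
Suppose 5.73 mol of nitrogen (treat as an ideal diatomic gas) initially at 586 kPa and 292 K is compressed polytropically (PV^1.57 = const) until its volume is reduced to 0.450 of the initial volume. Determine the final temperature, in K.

V₁ = nRT₁/P₁ = 5.73×8.314×292/586 = 23.7 L.
Polytropic n=1.57: T₂ = T₁(V₁/V₂)^(n−1) = 292×(2.22)^0.57 = 460 K; P₂ = P₁(V₁/V₂)^n = 2050 kPa.

460 K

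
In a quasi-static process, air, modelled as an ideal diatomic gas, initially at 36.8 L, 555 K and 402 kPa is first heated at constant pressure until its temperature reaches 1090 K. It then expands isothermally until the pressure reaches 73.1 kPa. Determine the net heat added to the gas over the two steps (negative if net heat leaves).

99400 J

n = P₁V₁/(RT₁) = 402×36.8/(8.314×555) = 3.21 mol.
Step 1 — Isobaric: P stays 402 kPa; V/T = const ⇒ T₂ = 1090 K, V₂ = 72.3 L.
W = PΔV = 402×(72.3−36.8) kPa·L = 14300 J.
ΔU = nCvΔT = 3.21×20.8×(1090−555) = 35700 J.
Q = ΔU + W = nCpΔT = 49900 J.
State after step 1: P = 402 kPa, V = 72.3 L, T = 1090 K.
Step 2 — Isothermal: T stays 1090 K; PV = const ⇒ V₂ = 397 L, P₂ = 73.1 kPa.
ΔU = 0 (ideal gas, T constant).
W = nRT ln(V₂/V₁) = 3.21×8.314×1090×ln(5.50) = 49500 J.
Q = ΔU + W = 49500 J.
Net over both steps: W = 63800 J, Q = 99400 J, ΔU = 35700 J.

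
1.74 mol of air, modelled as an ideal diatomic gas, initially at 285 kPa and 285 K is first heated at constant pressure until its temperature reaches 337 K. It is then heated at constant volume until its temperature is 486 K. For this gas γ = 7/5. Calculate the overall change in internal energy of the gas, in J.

7270 J

V₁ = nRT₁/P₁ = 1.74×8.314×285/285 = 14.5 L.
Step 1 — Isobaric: P stays 285 kPa; V/T = const ⇒ T₂ = 337 K, V₂ = 17.1 L.
W = PΔV = 285×(17.1−14.5) kPa·L = 752 J.
ΔU = nCvΔT = 1.74×20.8×(337−285) = 1880 J.
Q = ΔU + W = nCpΔT = 2630 J.
State after step 1: P = 285 kPa, V = 17.1 L, T = 337 K.
Step 2 — Isochoric: V stays 17.1 L; P/T = const ⇒ T₂ = 486 K, P₂ = 411 kPa.
W = 0 (no volume change).
ΔU = nCvΔT = 1.74×20.8×(486−337) = 5390 J.
Q = ΔU = 5390 J.
Net over both steps: W = 752 J, Q = 8020 J, ΔU = 7270 J.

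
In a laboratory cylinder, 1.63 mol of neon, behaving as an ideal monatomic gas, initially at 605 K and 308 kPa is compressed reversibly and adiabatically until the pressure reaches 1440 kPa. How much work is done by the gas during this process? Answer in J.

V₁ = nRT₁/P₁ = 1.63×8.314×605/308 = 26.6 L.
Adiabatic: T₂/T₁ = (P₂/P₁)^((γ−1)/γ) ⇒ T₂ = 605×(4.68)^0.400 = 1120 K; V₂ = 10.6 L.
ΔU = nCvΔT = 1.63×12.5×(1120−605) = 10500 J.
Q = 0 for an adiabatic process, so W = −ΔU = -10500 J.

-10500 J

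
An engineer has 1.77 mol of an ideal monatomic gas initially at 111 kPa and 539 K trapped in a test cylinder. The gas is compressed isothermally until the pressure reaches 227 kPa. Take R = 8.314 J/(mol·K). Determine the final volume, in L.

34.9 L

V₁ = nRT₁/P₁ = 1.77×8.314×539/111 = 71.5 L.
Isothermal: T stays 539 K; PV = const ⇒ V₂ = 34.9 L, P₂ = 227 kPa.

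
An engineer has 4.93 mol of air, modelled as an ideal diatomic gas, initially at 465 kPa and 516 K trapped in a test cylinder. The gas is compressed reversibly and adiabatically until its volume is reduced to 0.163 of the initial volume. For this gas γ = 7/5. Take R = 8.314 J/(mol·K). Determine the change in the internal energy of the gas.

56400 J

V₁ = nRT₁/P₁ = 4.93×8.314×516/465 = 45.5 L.
Adiabatic: TV^(γ−1) = const ⇒ T₂ = 516×(6.13)^0.400 = 1070 K; PV^γ = const ⇒ P₂ = 5890 kPa.
For an ideal gas ΔU = nCvΔT with Cv = (5/2)R = 20.8 J/(mol·K).
ΔU = 4.93×20.8×(1070−516) = 56400 J.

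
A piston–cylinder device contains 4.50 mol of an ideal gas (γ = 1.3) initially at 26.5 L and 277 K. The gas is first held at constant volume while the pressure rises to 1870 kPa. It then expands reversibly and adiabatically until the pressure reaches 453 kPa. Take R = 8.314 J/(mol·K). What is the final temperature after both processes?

P₁ = nRT₁/V₁ = 4.50×8.314×277/26.5 = 391 kPa.
Step 1 — Isochoric: V stays 26.5 L; P/T = const ⇒ T₂ = 1320 K, P₂ = 1870 kPa.
W = 0 (no volume change).
ΔU = nCvΔT = 4.50×27.7×(1320−277) = 131000 J.
Q = ΔU = 131000 J.
State after step 1: P = 1870 kPa, V = 26.5 L, T = 1320 K.
Step 2 — Adiabatic: T₂/T₁ = (P₂/P₁)^((γ−1)/γ) ⇒ T₂ = 1320×(0.242)^0.231 = 955 K; V₂ = 78.9 L.
ΔU = nCvΔT = 4.50×27.7×(955−1320) = -46100 J.
Q = 0 for an adiabatic process, so W = −ΔU = 46100 J.
Net over both steps: W = 46100 J, Q = 131000 J, ΔU = 84500 J.

955 K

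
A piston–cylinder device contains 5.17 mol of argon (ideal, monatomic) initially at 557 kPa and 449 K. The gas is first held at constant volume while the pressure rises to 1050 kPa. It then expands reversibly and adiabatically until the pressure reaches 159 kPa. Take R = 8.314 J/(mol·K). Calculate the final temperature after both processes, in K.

398 K

V₁ = nRT₁/P₁ = 5.17×8.314×449/557 = 34.6 L.
Step 1 — Isochoric: V stays 34.6 L; P/T = const ⇒ T₂ = 846 K, P₂ = 1050 kPa.
W = 0 (no volume change).
ΔU = nCvΔT = 5.17×12.5×(846−449) = 25600 J.
Q = ΔU = 25600 J.
State after step 1: P = 1050 kPa, V = 34.6 L, T = 846 K.
Step 2 — Adiabatic: T₂/T₁ = (P₂/P₁)^((γ−1)/γ) ⇒ T₂ = 846×(0.151)^0.400 = 398 K; V₂ = 108 L.
ΔU = nCvΔT = 5.17×12.5×(398−846) = -28900 J.
Q = 0 for an adiabatic process, so W = −ΔU = 28900 J.
Net over both steps: W = 28900 J, Q = 25600 J, ΔU = -3300 J.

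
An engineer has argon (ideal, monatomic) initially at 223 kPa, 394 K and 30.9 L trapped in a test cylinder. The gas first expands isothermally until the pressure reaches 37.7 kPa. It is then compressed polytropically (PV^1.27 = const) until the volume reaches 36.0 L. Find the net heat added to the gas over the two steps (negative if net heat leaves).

n = P₁V₁/(RT₁) = 223×30.9/(8.314×394) = 2.10 mol.
Step 1 — Isothermal: T stays 394 K; PV = const ⇒ V₂ = 183 L, P₂ = 37.7 kPa.
ΔU = 0 (ideal gas, T constant).
W = nRT ln(V₂/V₁) = 2.10×8.314×394×ln(5.92) = 12200 J.
Q = ΔU + W = 12200 J.
State after step 1: P = 37.7 kPa, V = 183 L, T = 394 K.
Step 2 — Polytropic n=1.27: T₂ = T₁(V₁/V₂)^(n−1) = 394×(5.08)^0.27 = 611 K; P₂ = P₁(V₁/V₂)^n = 297 kPa.
W = (P₁V₁−P₂V₂)/(n−1) = (37.7×183−297×36.0)/0.27 = -14100 J.
ΔU = nCvΔT = 2.10×12.5×(611−394) = 5690 J.
Q = ΔU + W = -8360 J.
Net over both steps: W = -1810 J, Q = 3890 J, ΔU = 5690 J.

3890 J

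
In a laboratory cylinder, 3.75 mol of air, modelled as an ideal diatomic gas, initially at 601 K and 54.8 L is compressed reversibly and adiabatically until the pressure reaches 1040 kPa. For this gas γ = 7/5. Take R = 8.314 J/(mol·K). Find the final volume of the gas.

24.8 L

P₁ = nRT₁/V₁ = 3.75×8.314×601/54.8 = 342 kPa.
Adiabatic: T₂/T₁ = (P₂/P₁)^((γ−1)/γ) ⇒ T₂ = 601×(3.04)^0.286 = 826 K; V₂ = 24.8 L.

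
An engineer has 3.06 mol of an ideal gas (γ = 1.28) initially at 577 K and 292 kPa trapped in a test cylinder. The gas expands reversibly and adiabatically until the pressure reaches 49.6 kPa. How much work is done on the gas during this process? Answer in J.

-16900 J

V₁ = nRT₁/P₁ = 3.06×8.314×577/292 = 50.3 L.
Adiabatic: T₂/T₁ = (P₂/P₁)^((γ−1)/γ) ⇒ T₂ = 577×(0.170)^0.219 = 392 K; V₂ = 201 L.
ΔU = nCvΔT = 3.06×29.7×(392−577) = -16900 J.
Q = 0 for an adiabatic process, so W = −ΔU = 16900 J.
Work done on the gas = −W_by = -16900 J.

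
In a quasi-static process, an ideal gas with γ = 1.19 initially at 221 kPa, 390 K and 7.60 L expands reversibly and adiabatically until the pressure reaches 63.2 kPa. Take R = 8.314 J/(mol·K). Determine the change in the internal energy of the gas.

-1600 J

n = P₁V₁/(RT₁) = 221×7.60/(8.314×390) = 0.518 mol.
Adiabatic: T₂/T₁ = (P₂/P₁)^((γ−1)/γ) ⇒ T₂ = 390×(0.286)^0.160 = 319 K; V₂ = 21.8 L.
For an ideal gas ΔU = nCvΔT with Cv = R/(γ−1) = 43.8 J/(mol·K).
ΔU = 0.518×43.8×(319−390) = -1600 J.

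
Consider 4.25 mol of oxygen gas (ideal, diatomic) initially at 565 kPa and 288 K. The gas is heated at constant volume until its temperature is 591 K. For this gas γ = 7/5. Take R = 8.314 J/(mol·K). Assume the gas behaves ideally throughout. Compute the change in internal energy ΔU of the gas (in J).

V₁ = nRT₁/P₁ = 4.25×8.314×288/565 = 18.0 L.
Isochoric: V stays 18.0 L; P/T = const ⇒ T₂ = 591 K, P₂ = 1160 kPa.
For an ideal gas ΔU = nCvΔT with Cv = (5/2)R = 20.8 J/(mol·K).
ΔU = 4.25×20.8×(591−288) = 26800 J.

26800 J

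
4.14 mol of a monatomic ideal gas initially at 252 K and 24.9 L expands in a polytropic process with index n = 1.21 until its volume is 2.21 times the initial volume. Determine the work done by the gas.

P₁ = nRT₁/V₁ = 4.14×8.314×252/24.9 = 348 kPa.
Polytropic n=1.21: T₂ = T₁(V₁/V₂)^(n−1) = 252×(0.452)^0.21 = 213 K; P₂ = P₁(V₁/V₂)^n = 133 kPa.
W = (P₁V₁−P₂V₂)/(n−1) = (348×24.9−133×55.0)/0.21 = 6340 J.

6340 J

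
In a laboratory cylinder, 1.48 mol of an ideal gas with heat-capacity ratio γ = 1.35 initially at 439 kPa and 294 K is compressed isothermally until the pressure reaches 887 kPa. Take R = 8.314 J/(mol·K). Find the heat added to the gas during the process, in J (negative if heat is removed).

-2540 J

V₁ = nRT₁/P₁ = 1.48×8.314×294/439 = 8.24 L.
Isothermal: T stays 294 K; PV = const ⇒ V₂ = 4.08 L, P₂ = 887 kPa.
ΔU = 0 (ideal gas, T constant).
W = nRT ln(V₂/V₁) = 1.48×8.314×294×ln(0.495) = -2540 J.
Q = ΔU + W = -2540 J.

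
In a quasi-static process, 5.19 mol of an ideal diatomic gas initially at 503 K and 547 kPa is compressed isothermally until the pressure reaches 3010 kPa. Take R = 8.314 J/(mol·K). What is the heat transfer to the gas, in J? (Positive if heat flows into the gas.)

V₁ = nRT₁/P₁ = 5.19×8.314×503/547 = 39.7 L.
Isothermal: T stays 503 K; PV = const ⇒ V₂ = 7.21 L, P₂ = 3010 kPa.
ΔU = 0 (ideal gas, T constant).
W = nRT ln(V₂/V₁) = 5.19×8.314×503×ln(0.182) = -37000 J.
Q = ΔU + W = -37000 J.

-37000 J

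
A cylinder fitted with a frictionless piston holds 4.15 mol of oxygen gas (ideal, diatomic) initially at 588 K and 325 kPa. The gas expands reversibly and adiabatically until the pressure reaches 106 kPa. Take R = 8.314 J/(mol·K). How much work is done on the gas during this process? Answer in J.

-13900 J

V₁ = nRT₁/P₁ = 4.15×8.314×588/325 = 62.4 L.
Adiabatic: T₂/T₁ = (P₂/P₁)^((γ−1)/γ) ⇒ T₂ = 588×(0.326)^0.286 = 427 K; V₂ = 139 L.
ΔU = nCvΔT = 4.15×20.8×(427−588) = -13900 J.
Q = 0 for an adiabatic process, so W = −ΔU = 13900 J.
Work done on the gas = −W_by = -13900 J.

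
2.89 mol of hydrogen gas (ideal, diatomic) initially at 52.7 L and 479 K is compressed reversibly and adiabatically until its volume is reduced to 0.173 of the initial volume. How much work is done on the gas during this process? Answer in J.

29300 J

P₁ = nRT₁/V₁ = 2.89×8.314×479/52.7 = 218 kPa.
Adiabatic: TV^(γ−1) = const ⇒ T₂ = 479×(5.78)^0.400 = 966 K; PV^γ = const ⇒ P₂ = 2550 kPa.
ΔU = nCvΔT = 2.89×20.8×(966−479) = 29300 J.
Q = 0 for an adiabatic process, so W = −ΔU = -29300 J.
Work done on the gas = −W_by = 29300 J.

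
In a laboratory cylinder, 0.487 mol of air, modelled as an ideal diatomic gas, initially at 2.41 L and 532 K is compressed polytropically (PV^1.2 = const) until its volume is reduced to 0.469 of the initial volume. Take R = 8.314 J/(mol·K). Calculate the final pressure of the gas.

P₁ = nRT₁/V₁ = 0.487×8.314×532/2.41 = 894 kPa.
Polytropic n=1.2: T₂ = T₁(V₁/V₂)^(n−1) = 532×(2.13)^0.20 = 619 K; P₂ = P₁(V₁/V₂)^n = 2220 kPa.

2220 kPa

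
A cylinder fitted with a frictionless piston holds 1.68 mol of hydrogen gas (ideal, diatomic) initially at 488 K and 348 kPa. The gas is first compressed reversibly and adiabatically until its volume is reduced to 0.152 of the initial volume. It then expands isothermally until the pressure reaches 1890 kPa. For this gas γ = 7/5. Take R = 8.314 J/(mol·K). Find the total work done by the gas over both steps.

V₁ = nRT₁/P₁ = 1.68×8.314×488/348 = 19.6 L.
Step 1 — Adiabatic: TV^(γ−1) = const ⇒ T₂ = 488×(6.58)^0.400 = 1040 K; PV^γ = const ⇒ P₂ = 4860 kPa.
ΔU = nCvΔT = 1.68×20.8×(1040−488) = 19200 J.
Q = 0 for an adiabatic process, so W = −ΔU = -19200 J.
State after step 1: P = 4860 kPa, V = 2.98 L, T = 1040 K.
Step 2 — Isothermal: T stays 1040 K; PV = const ⇒ V₂ = 7.66 L, P₂ = 1890 kPa.
ΔU = 0 (ideal gas, T constant).
W = nRT ln(V₂/V₁) = 1.68×8.314×1040×ln(2.57) = 13700 J.
Q = ΔU + W = 13700 J.
Net over both steps: W = -5470 J, Q = 13700 J, ΔU = 19200 J.

-5470 J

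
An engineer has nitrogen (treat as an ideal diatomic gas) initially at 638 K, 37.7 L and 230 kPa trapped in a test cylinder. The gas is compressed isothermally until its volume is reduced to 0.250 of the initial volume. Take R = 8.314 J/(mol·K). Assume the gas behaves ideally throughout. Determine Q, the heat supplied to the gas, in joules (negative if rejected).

-12000 J

n = P₁V₁/(RT₁) = 230×37.7/(8.314×638) = 1.63 mol.
Isothermal: T stays 638 K; PV = const ⇒ V₂ = 9.43 L, P₂ = 920 kPa.
ΔU = 0 (ideal gas, T constant).
W = nRT ln(V₂/V₁) = 1.63×8.314×638×ln(0.250) = -12000 J.
Q = ΔU + W = -12000 J.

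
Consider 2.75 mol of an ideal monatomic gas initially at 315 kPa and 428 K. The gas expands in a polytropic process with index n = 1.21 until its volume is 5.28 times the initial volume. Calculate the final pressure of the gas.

42.1 kPa

V₁ = nRT₁/P₁ = 2.75×8.314×428/315 = 31.1 L.
Polytropic n=1.21: T₂ = T₁(V₁/V₂)^(n−1) = 428×(0.189)^0.21 = 302 K; P₂ = P₁(V₁/V₂)^n = 42.1 kPa.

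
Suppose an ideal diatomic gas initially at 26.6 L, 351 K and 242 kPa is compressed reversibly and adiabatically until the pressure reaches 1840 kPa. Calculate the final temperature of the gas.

627 K

Adiabatic: T₂/T₁ = (P₂/P₁)^((γ−1)/γ) ⇒ T₂ = 351×(7.60)^0.286 = 627 K; V₂ = 6.25 L.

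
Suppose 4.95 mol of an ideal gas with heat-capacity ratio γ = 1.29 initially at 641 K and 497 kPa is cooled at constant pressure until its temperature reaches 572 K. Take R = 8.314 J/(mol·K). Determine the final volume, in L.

47.4 L

V₁ = nRT₁/P₁ = 4.95×8.314×641/497 = 53.1 L.
Isobaric: P stays 497 kPa; V/T = const ⇒ T₂ = 572 K, V₂ = 47.4 L.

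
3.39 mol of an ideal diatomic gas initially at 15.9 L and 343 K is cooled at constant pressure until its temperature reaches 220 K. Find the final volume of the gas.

10.2 L

P₁ = nRT₁/V₁ = 3.39×8.314×343/15.9 = 608 kPa.
Isobaric: P stays 608 kPa; V/T = const ⇒ T₂ = 220 K, V₂ = 10.2 L.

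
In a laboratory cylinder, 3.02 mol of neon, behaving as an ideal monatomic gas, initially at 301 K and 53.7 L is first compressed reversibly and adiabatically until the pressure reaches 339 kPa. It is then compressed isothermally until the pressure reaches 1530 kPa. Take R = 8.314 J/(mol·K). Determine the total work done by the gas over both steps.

-21000 J

P₁ = nRT₁/V₁ = 3.02×8.314×301/53.7 = 141 kPa.
Step 1 — Adiabatic: T₂/T₁ = (P₂/P₁)^((γ−1)/γ) ⇒ T₂ = 301×(2.41)^0.400 = 428 K; V₂ = 31.7 L.
ΔU = nCvΔT = 3.02×12.5×(428−301) = 4780 J.
Q = 0 for an adiabatic process, so W = −ΔU = -4780 J.
State after step 1: P = 339 kPa, V = 31.7 L, T = 428 K.
Step 2 — Isothermal: T stays 428 K; PV = const ⇒ V₂ = 7.02 L, P₂ = 1530 kPa.
ΔU = 0 (ideal gas, T constant).
W = nRT ln(V₂/V₁) = 3.02×8.314×428×ln(0.222) = -16200 J.
Q = ΔU + W = -16200 J.
Net over both steps: W = -21000 J, Q = -16200 J, ΔU = 4780 J.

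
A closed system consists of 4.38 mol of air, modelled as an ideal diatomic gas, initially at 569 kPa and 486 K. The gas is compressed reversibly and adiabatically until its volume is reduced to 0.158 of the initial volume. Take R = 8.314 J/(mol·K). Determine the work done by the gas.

-48300 J

V₁ = nRT₁/P₁ = 4.38×8.314×486/569 = 31.1 L.
Adiabatic: TV^(γ−1) = const ⇒ T₂ = 486×(6.33)^0.400 = 1020 K; PV^γ = const ⇒ P₂ = 7530 kPa.
ΔU = nCvΔT = 4.38×20.8×(1020−486) = 48300 J.
Q = 0 for an adiabatic process, so W = −ΔU = -48300 J.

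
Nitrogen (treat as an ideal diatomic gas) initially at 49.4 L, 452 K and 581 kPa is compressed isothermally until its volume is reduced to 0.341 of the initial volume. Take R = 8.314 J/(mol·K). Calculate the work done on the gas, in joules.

n = P₁V₁/(RT₁) = 581×49.4/(8.314×452) = 7.64 mol.
Isothermal: T stays 452 K; PV = const ⇒ V₂ = 16.8 L, P₂ = 1700 kPa.
W = nRT ln(V₂/V₁) = 7.64×8.314×452×ln(0.341) = -30900 J.
Work done on the gas = −W_by = 30900 J.

30900 J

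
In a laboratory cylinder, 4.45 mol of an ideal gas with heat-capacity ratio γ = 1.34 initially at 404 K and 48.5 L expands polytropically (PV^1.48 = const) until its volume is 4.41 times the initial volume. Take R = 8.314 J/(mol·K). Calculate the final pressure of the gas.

34.3 kPa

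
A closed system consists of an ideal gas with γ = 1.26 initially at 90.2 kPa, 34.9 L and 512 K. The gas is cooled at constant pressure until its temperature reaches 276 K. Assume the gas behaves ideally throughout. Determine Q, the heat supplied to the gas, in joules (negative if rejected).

-7030 J

n = P₁V₁/(RT₁) = 90.2×34.9/(8.314×512) = 0.740 mol.
Isobaric: P stays 90.2 kPa; V/T = const ⇒ T₂ = 276 K, V₂ = 18.8 L.
W = PΔV = 90.2×(18.8−34.9) kPa·L = -1450 J.
ΔU = nCvΔT = 0.740×32.0×(276−512) = -5580 J.
Q = ΔU + W = nCpΔT = -7030 J.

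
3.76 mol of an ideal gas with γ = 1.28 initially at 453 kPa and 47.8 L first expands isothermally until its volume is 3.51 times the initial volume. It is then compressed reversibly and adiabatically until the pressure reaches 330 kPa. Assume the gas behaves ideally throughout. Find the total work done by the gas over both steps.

T₁ = P₁V₁/(nR) = 453×47.8/(3.76×8.314) = 693 K.
Step 1 — Isothermal: T stays 693 K; PV = const ⇒ V₂ = 168 L, P₂ = 129 kPa.
ΔU = 0 (ideal gas, T constant).
W = nRT ln(V₂/V₁) = 3.76×8.314×693×ln(3.51) = 27200 J.
Q = ΔU + W = 27200 J.
State after step 1: P = 129 kPa, V = 168 L, T = 693 K.
Step 2 — Adiabatic: T₂/T₁ = (P₂/P₁)^((γ−1)/γ) ⇒ T₂ = 693×(2.56)^0.219 = 851 K; V₂ = 80.6 L.
ΔU = nCvΔT = 3.76×29.7×(851−693) = 17600 J.
Q = 0 for an adiabatic process, so W = −ΔU = -17600 J.
Net over both steps: W = 9560 J, Q = 27200 J, ΔU = 17600 J.

9560 J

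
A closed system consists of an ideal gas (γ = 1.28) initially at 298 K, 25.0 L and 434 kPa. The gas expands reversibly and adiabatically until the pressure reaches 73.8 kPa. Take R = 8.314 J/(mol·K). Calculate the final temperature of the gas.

Adiabatic: T₂/T₁ = (P₂/P₁)^((γ−1)/γ) ⇒ T₂ = 298×(0.170)^0.219 = 202 K; V₂ = 99.8 L.

202 K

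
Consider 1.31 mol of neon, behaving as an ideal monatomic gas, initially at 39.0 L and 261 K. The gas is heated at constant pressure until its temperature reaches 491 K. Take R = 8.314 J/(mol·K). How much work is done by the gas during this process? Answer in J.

P₁ = nRT₁/V₁ = 1.31×8.314×261/39.0 = 72.9 kPa.
Isobaric: P stays 72.9 kPa; V/T = const ⇒ T₂ = 491 K, V₂ = 73.4 L.
W = PΔV = 72.9×(73.4−39.0) kPa·L = 2510 J.

2510 J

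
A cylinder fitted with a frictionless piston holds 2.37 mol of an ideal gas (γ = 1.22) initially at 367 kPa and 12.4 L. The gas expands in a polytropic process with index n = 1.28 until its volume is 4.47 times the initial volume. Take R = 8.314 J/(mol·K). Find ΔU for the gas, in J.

-7080 J

T₁ = P₁V₁/(nR) = 367×12.4/(2.37×8.314) = 231 K.
Polytropic n=1.28: T₂ = T₁(V₁/V₂)^(n−1) = 231×(0.224)^0.28 = 152 K; P₂ = P₁(V₁/V₂)^n = 54.0 kPa.
For an ideal gas ΔU = nCvΔT with Cv = R/(γ−1) = 37.8 J/(mol·K).
ΔU = 2.37×37.8×(152−231) = -7080 J.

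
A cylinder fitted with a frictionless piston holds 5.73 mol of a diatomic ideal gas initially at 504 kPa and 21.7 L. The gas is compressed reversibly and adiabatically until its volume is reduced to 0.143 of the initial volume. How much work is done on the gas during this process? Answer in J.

32200 J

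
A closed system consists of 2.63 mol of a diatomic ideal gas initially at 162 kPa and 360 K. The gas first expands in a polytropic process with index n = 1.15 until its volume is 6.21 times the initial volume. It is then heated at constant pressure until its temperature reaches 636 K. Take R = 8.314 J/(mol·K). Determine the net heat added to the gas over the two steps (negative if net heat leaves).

35600 J

V₁ = nRT₁/P₁ = 2.63×8.314×360/162 = 48.6 L.
Step 1 — Polytropic n=1.15: T₂ = T₁(V₁/V₂)^(n−1) = 360×(0.161)^0.15 = 274 K; P₂ = P₁(V₁/V₂)^n = 19.8 kPa.
W = (P₁V₁−P₂V₂)/(n−1) = (162×48.6−19.8×302)/0.15 = 12600 J.
ΔU = nCvΔT = 2.63×20.8×(274−360) = -4720 J.
Q = ΔU + W = 7860 J.
State after step 1: P = 19.8 kPa, V = 302 L, T = 274 K.
Step 2 — Isobaric: P stays 19.8 kPa; V/T = const ⇒ T₂ = 636 K, V₂ = 701 L.
W = PΔV = 19.8×(701−302) kPa·L = 7920 J.
ΔU = nCvΔT = 2.63×20.8×(636−274) = 19800 J.
Q = ΔU + W = nCpΔT = 27700 J.
Net over both steps: W = 20500 J, Q = 35600 J, ΔU = 15100 J.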